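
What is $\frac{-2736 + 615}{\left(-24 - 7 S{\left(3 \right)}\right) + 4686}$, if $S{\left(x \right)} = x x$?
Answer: $- \frac{101}{219} \approx -0.46119$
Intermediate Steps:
$S{\left(x \right)} = x^{2}$
$\frac{-2736 + 615}{\left(-24 - 7 S{\left(3 \right)}\right) + 4686} = \frac{-2736 + 615}{\left(-24 - 7 \cdot 3^{2}\right) + 4686} = - \frac{2121}{\left(-24 - 63\right) + 4686} = - \frac{2121}{-87 + 4686} = - \frac{2121}{4599} = \left(-2121\right) \frac{1}{4599} = - \frac{101}{219}$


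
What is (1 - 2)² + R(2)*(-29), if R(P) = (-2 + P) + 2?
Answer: -57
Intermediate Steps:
R(P) = P
(1 - 2)² + R(2)*(-29) = (1 - 2)² + 2*(-29) = (-1)² - 58 = 1 - 58 = -57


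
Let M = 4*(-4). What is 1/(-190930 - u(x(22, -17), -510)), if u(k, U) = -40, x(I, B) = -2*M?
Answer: -1/190890 ≈ -5.2386e-6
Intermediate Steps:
M = -16
x(I, B) = 32 (x(I, B) = -2*(-16) = 32)
1/(-190930 - u(x(22, -17), -510)) = 1/(-190930 - 1*(-40)) = 1/(-190930 + 40) = 1/(-190890) = -1/190890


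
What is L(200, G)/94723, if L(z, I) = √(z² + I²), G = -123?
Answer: √55129/94723 ≈ 0.0024788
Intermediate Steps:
L(z, I) = √(I² + z²)
L(200, G)/94723 = √((-123)² + 200²)/94723 = √(15129 + 40000)*(1/94723) = √55129*(1/94723) = √55129/94723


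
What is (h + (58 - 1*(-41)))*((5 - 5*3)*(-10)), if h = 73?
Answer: 17200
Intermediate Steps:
(h + (58 - 1*(-41)))*((5 - 5*3)*(-10)) = (73 + (58 - 1*(-41)))*((5 - 5*3)*(-10)) = (73 + (58 + 41))*((5 - 15)*(-10)) = (73 + 99)*(-10*(-10)) = 172*100 = 17200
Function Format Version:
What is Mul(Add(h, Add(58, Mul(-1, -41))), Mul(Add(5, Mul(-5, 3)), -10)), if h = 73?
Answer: 17200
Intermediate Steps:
Mul(Add(h, Add(58, Mul(-1, -41))), Mul(Add(5, Mul(-5, 3)), -10)) = Mul(Add(73, Add(58, Mul(-1, -41))), Mul(Add(5, Mul(-5, 3)), -10)) = Mul(Add(73, Add(58, 41)), Mul(Add(5, -15), -10)) = Mul(Add(73, 99), Mul(-10, -10)) = Mul(172, 100) = 17200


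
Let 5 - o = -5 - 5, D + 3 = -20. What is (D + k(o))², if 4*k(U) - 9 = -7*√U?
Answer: 953/2 + 581*√15/8 ≈ 757.78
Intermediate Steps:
D = -23 (D = -3 - 20 = -23)
o = 15 (o = 5 - (-5 - 5) = 5 - 1*(-10) = 5 + 10 = 15)
k(U) = 9/4 - 7*√U/4 (k(U) = 9/4 + (-7*√U)/4 = 9/4 - 7*√U/4)
(D + k(o))² = (-23 + (9/4 - 7*√15/4))² = (-83/4 - 7*√15/4)²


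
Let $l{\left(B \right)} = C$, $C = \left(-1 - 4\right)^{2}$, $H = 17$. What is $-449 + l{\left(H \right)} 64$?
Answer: $1151$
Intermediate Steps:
$C = 25$ ($C = \left(-5\right)^{2} = 25$)
$l{\left(B \right)} = 25$
$-449 + l{\left(H \right)} 64 = -449 + 25 \cdot 64 = -449 + 1600 = 1151$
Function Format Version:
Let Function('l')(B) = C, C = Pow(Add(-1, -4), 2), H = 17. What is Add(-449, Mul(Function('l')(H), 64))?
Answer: 1151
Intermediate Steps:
C = 25 (C = Pow(-5, 2) = 25)
Function('l')(B) = 25
Add(-449, Mul(Function('l')(H), 64)) = Add(-449, Mul(25, 64)) = Add(-449, 1600) = 1151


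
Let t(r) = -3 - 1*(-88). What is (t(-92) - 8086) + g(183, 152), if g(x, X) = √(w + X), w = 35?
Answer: -8001 + √187 ≈ -7987.3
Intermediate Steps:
g(x, X) = √(35 + X)
t(r) = 85 (t(r) = -3 + 88 = 85)
(t(-92) - 8086) + g(183, 152) = (85 - 8086) + √(35 + 152) = -8001 + √187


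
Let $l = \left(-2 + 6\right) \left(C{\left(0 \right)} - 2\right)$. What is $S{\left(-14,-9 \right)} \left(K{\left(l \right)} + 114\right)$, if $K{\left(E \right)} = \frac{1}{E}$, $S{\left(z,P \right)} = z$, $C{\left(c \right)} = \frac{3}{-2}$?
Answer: $-1595$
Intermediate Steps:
$C{\left(c \right)} = - \frac{3}{2}$ ($C{\left(c \right)} = 3 \left(- \frac{1}{2}\right) = - \frac{3}{2}$)
$l = -14$ ($l = \left(-2 + 6\right) \left(- \frac{3}{2} - 2\right) = 4 \left(- \frac{7}{2}\right) = -14$)
$S{\left(-14,-9 \right)} \left(K{\left(l \right)} + 114\right) = - 14 \left(\frac{1}{-14} + 114\right) = - 14 \left(- \frac{1}{14} + 114\right) = \left(-14\right) \frac{1595}{14} = -1595$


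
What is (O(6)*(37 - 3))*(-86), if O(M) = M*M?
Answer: -105264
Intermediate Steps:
O(M) = M²
(O(6)*(37 - 3))*(-86) = (6²*(37 - 3))*(-86) = (36*34)*(-86) = 1224*(-86) = -105264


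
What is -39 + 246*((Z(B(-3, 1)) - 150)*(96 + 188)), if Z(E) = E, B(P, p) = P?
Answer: -10689231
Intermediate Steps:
-39 + 246*((Z(B(-3, 1)) - 150)*(96 + 188)) = -39 + 246*((-3 - 150)*(96 + 188)) = -39 + 246*(-153*284) = -39 + 246*(-43452) = -39 - 10689192 = -10689231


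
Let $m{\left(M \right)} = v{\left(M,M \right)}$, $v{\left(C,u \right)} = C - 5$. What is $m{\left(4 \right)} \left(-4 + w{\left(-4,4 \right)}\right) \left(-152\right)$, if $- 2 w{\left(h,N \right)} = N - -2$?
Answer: $-1064$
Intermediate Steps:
$v{\left(C,u \right)} = -5 + C$ ($v{\left(C,u \right)} = C - 5 = -5 + C$)
$m{\left(M \right)} = -5 + M$
$w{\left(h,N \right)} = -1 - \frac{N}{2}$ ($w{\left(h,N \right)} = - \frac{N - -2}{2} = - \frac{N + 2}{2} = - \frac{2 + N}{2} = -1 - \frac{N}{2}$)
$m{\left(4 \right)} \left(-4 + w{\left(-4,4 \right)}\right) \left(-152\right) = \left(-5 + 4\right) \left(-4 - 3\right) \left(-152\right) = - (-4 - 3) \left(-152\right) = \left(-1\right) \left(-7\right) \left(-152\right) = 7 \left(-152\right) = -1064$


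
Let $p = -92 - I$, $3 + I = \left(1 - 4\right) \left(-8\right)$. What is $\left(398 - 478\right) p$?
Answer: $9040$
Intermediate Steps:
$I = 21$ ($I = -3 + \left(1 - 4\right) \left(-8\right) = -3 - -24 = -3 + 24 = 21$)
$p = -113$ ($p = -92 - 21 = -113$)
$\left(398 - 478\right) p = \left(398 - 478\right) \left(-113\right) = \left(-80\right) \left(-113\right) = 9040$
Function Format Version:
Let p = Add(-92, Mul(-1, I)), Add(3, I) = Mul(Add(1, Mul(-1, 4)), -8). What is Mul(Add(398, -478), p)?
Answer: 9040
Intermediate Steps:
I = 21 (I = Add(-3, Mul(Add(1, Mul(-1, 4)), -8)) = Add(-3, Mul(Add(1, -4), -8)) = Add(-3, Mul(-3, -8)) = Add(-3, 24) = 21)
p = -113 (p = Add(-92, Mul(-1, 21)) = Add(-92, -21) = -113)
Mul(Add(398, -478), p) = Mul(Add(398, -478), -113) = Mul(-80, -113) = 9040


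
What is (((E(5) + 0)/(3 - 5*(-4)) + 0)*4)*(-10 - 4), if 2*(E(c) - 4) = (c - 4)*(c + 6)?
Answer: -532/23 ≈ -23.130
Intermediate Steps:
E(c) = 4 + (-4 + c)*(6 + c)/2 (E(c) = 4 + ((c - 4)*(c + 6))/2 = 4 + ((-4 + c)*(6 + c))/2 = 4 + (-4 + c)*(6 + c)/2)
(((E(5) + 0)/(3 - 5*(-4)) + 0)*4)*(-10 - 4) = ((((-8 + 5 + (½)*5²) + 0)/(3 - 5*(-4)) + 0)*4)*(-10 - 4) = ((((-8 + 5 + (½)*25) + 0)/(3 + 20) + 0)*4)*(-14) = ((((-8 + 5 + 25/2) + 0)/23 + 0)*4)*(-14) = (((19/2 + 0)*(1/23) + 0)*4)*(-14) = (((19/2)*(1/23) + 0)*4)*(-14) = ((19/46 + 0)*4)*(-14) = ((19/46)*4)*(-14) = (38/23)*(-14) = -532/23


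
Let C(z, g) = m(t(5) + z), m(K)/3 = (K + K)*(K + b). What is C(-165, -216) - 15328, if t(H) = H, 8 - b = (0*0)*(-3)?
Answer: 130592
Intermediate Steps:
b = 8 (b = 8 - 0*0*(-3) = 8 - 0*(-3) = 8 - 1*0 = 8 + 0 = 8)
m(K) = 6*K*(8 + K) (m(K) = 3*((K + K)*(K + 8)) = 3*((2*K)*(8 + K)) = 3*(2*K*(8 + K)) = 6*K*(8 + K))
C(z, g) = 6*(5 + z)*(13 + z) (C(z, g) = 6*(5 + z)*(8 + (5 + z)) = 6*(5 + z)*(13 + z))
C(-165, -216) - 15328 = 6*(5 - 165)*(13 - 165) - 15328 = 6*(-160)*(-152) - 15328 = 145920 - 15328 = 130592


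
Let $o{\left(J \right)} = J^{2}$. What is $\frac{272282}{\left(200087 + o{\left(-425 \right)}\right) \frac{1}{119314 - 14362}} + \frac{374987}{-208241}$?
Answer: $\frac{247944358363045}{3303326983} \approx 75059.0$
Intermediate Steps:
$\frac{272282}{\left(200087 + o{\left(-425 \right)}\right) \frac{1}{119314 - 14362}} + \frac{374987}{-208241} = \frac{272282}{\left(200087 + \left(-425\right)^{2}\right) \frac{1}{119314 - 14362}} + \frac{374987}{-208241} = \frac{272282}{\left(200087 + 180625\right) \frac{1}{104952}} + 374987 \left(- \frac{1}{208241}\right) = \frac{272282}{380712 \cdot \frac{1}{104952}} - \frac{374987}{208241} = \frac{272282}{\frac{15863}{4373}} - \frac{374987}{208241} = 272282 \cdot \frac{4373}{15863} - \frac{374987}{208241} = \frac{1190689186}{15863} - \frac{374987}{208241} = \frac{247944358363045}{3303326983}$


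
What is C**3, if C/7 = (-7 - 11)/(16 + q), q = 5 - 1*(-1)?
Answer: -250047/1331 ≈ -187.86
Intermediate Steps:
q = 6 (q = 5 + 1 = 6)
C = -63/11 (C = 7*((-7 - 11)/(16 + 6)) = 7*(-18/22) = 7*(-18*1/22) = 7*(-9/11) = -63/11 ≈ -5.7273)
C**3 = (-63/11)**3 = -250047/1331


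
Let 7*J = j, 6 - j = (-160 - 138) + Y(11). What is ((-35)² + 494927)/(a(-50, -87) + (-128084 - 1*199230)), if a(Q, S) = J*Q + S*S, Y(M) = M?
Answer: -1157688/750955 ≈ -1.5416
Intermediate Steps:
j = 293 (j = 6 - ((-160 - 138) + 11) = 6 - (-298 + 11) = 6 - 1*(-287) = 6 + 287 = 293)
J = 293/7 (J = (⅐)*293 = 293/7 ≈ 41.857)
a(Q, S) = S² + 293*Q/7 (a(Q, S) = 293*Q/7 + S*S = 293*Q/7 + S² = S² + 293*Q/7)
((-35)² + 494927)/(a(-50, -87) + (-128084 - 1*199230)) = ((-35)² + 494927)/(((-87)² + (293/7)*(-50)) + (-128084 - 1*199230)) = (1225 + 494927)/((7569 - 14650/7) + (-128084 - 199230)) = 496152/(38333/7 - 327314) = 496152/(-2252865/7) = 496152*(-7/2252865) = -1157688/750955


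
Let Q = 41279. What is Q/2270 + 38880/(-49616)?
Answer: 122490079/7039270 ≈ 17.401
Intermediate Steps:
Q/2270 + 38880/(-49616) = 41279/2270 + 38880/(-49616) = 41279*(1/2270) + 38880*(-1/49616) = 41279/2270 - 2430/3101 = 122490079/7039270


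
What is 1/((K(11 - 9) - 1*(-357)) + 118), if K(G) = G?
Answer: 1/477 ≈ 0.0020964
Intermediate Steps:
1/((K(11 - 9) - 1*(-357)) + 118) = 1/(((11 - 9) - 1*(-357)) + 118) = 1/((2 + 357) + 118) = 1/(359 + 118) = 1/477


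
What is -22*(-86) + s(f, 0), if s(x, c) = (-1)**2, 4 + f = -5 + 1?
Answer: 1893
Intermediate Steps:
f = -8 (f = -4 + (-5 + 1) = -4 - 4 = -8)
s(x, c) = 1
-22*(-86) + s(f, 0) = -22*(-86) + 1 = 1892 + 1 = 1893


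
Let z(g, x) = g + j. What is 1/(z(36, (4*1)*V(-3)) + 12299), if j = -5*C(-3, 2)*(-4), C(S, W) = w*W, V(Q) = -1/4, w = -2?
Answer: 1/12255 ≈ 8.1599e-5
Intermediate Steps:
V(Q) = -1/4 (V(Q) = -1*1/4 = -1/4)
C(S, W) = -2*W
j = -80 (j = -(-10)*2*(-4) = -5*(-4)*(-4) = 20*(-4) = -80)
z(g, x) = -80 + g (z(g, x) = g - 80 = -80 + g)
1/(z(36, (4*1)*V(-3)) + 12299) = 1/((-80 + 36) + 12299) = 1/(-44 + 12299) = 1/12255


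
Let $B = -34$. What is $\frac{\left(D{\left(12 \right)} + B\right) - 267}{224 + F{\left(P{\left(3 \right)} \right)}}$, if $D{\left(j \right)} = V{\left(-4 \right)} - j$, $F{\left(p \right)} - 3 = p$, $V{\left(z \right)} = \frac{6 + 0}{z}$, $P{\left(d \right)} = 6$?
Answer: $- \frac{629}{466} \approx -1.3498$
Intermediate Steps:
$V{\left(z \right)} = \frac{6}{z}$
$F{\left(p \right)} = 3 + p$
$D{\left(j \right)} = - \frac{3}{2} - j$ ($D{\left(j \right)} = \frac{6}{-4} - j = 6 \left(- \frac{1}{4}\right) - j = - \frac{3}{2} - j$)
$\frac{\left(D{\left(12 \right)} + B\right) - 267}{224 + F{\left(P{\left(3 \right)} \right)}} = \frac{\left(\left(- \frac{3}{2} - 12\right) - 34\right) - 267}{224 + \left(3 + 6\right)} = \frac{\left(\left(- \frac{3}{2} - 12\right) - 34\right) - 267}{224 + 9} = \frac{\left(- \frac{27}{2} - 34\right) - 267}{233} = \left(- \frac{95}{2} - 267\right) \frac{1}{233} = \left(- \frac{629}{2}\right) \frac{1}{233} = - \frac{629}{466}$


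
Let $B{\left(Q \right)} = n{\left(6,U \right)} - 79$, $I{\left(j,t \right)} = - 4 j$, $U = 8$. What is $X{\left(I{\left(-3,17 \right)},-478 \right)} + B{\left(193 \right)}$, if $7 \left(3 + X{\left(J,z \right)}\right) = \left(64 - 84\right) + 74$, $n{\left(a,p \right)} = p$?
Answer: $- \frac{464}{7} \approx -66.286$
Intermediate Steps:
$X{\left(J,z \right)} = \frac{33}{7}$ ($X{\left(J,z \right)} = -3 + \frac{\left(64 - 84\right) + 74}{7} = -3 + \frac{-20 + 74}{7} = -3 + \frac{1}{7} \cdot 54 = -3 + \frac{54}{7} = \frac{33}{7}$)
$B{\left(Q \right)} = -71$ ($B{\left(Q \right)} = 8 - 79 = -71$)
$X{\left(I{\left(-3,17 \right)},-478 \right)} + B{\left(193 \right)} = \frac{33}{7} - 71 = - \frac{464}{7}$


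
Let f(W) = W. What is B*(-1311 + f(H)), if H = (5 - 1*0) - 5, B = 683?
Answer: -895413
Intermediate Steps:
H = 0 (H = (5 + 0) - 5 = 5 - 5 = 0)
B*(-1311 + f(H)) = 683*(-1311 + 0) = 683*(-1311) = -895413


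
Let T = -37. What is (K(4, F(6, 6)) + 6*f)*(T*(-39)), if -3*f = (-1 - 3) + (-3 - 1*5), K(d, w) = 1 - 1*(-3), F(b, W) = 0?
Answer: 40404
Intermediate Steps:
K(d, w) = 4 (K(d, w) = 1 + 3 = 4)
f = 4 (f = -((-1 - 3) + (-3 - 1*5))/3 = -(-4 + (-3 - 5))/3 = -(-4 - 8)/3 = -⅓*(-12) = 4)
(K(4, F(6, 6)) + 6*f)*(T*(-39)) = (4 + 6*4)*(-37*(-39)) = (4 + 24)*1443 = 28*1443 = 40404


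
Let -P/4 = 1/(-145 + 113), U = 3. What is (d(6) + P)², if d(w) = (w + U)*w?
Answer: 187489/64 ≈ 2929.5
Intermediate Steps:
P = ⅛ (P = -4/(-145 + 113) = -4/(-32) = -4*(-1/32) = ⅛ ≈ 0.12500)
d(w) = w*(3 + w) (d(w) = (w + 3)*w = (3 + w)*w = w*(3 + w))
(d(6) + P)² = (6*(3 + 6) + ⅛)² = (6*9 + ⅛)² = (54 + ⅛)² = (433/8)² = 187489/64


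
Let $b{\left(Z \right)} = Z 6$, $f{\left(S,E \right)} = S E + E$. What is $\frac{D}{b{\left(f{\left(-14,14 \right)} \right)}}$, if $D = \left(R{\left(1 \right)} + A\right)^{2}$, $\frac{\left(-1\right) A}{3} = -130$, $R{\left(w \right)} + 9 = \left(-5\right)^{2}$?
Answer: $- \frac{5887}{39} \approx -150.95$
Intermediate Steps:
$R{\left(w \right)} = 16$ ($R{\left(w \right)} = -9 + \left(-5\right)^{2} = -9 + 25 = 16$)
$A = 390$ ($A = \left(-3\right) \left(-130\right) = 390$)
$f{\left(S,E \right)} = E + E S$ ($f{\left(S,E \right)} = E S + E = E + E S$)
$b{\left(Z \right)} = 6 Z$
$D = 164836$ ($D = \left(16 + 390\right)^{2} = 406^{2} = 164836$)
$\frac{D}{b{\left(f{\left(-14,14 \right)} \right)}} = \frac{164836}{6 \cdot 14 \left(1 - 14\right)} = \frac{164836}{6 \cdot 14 \left(-13\right)} = \frac{164836}{6 \left(-182\right)} = \frac{164836}{-1092} = 164836 \left(- \frac{1}{1092}\right) = - \frac{5887}{39}$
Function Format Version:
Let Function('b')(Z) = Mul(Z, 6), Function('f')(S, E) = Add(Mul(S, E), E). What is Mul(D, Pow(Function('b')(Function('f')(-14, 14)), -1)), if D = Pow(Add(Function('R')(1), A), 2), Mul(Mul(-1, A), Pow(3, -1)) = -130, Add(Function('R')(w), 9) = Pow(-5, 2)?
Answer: Rational(-5887, 39) ≈ -150.95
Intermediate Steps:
Function('R')(w) = 16 (Function('R')(w) = Add(-9, Pow(-5, 2)) = Add(-9, 25) = 16)
A = 390 (A = Mul(-3, -130) = 390)
Function('f')(S, E) = Add(E, Mul(E, S)) (Function('f')(S, E) = Add(Mul(E, S), E) = Add(E, Mul(E, S)))
Function('b')(Z) = Mul(6, Z)
D = 164836 (D = Pow(Add(16, 390), 2) = Pow(406, 2) = 164836)
Mul(D, Pow(Function('b')(Function('f')(-14, 14)), -1)) = Mul(164836, Pow(Mul(6, Mul(14, Add(1, -14))), -1)) = Mul(164836, Pow(Mul(6, Mul(14, -13)), -1)) = Mul(164836, Pow(Mul(6, -182), -1)) = Mul(164836, Pow(-1092, -1)) = Mul(164836, Rational(-1, 1092)) = Rational(-5887, 39)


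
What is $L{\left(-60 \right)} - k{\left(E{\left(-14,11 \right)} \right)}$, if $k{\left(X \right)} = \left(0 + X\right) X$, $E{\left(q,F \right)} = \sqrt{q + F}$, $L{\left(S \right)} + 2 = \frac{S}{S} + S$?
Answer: $-58$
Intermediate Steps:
$L{\left(S \right)} = -1 + S$ ($L{\left(S \right)} = -2 + \left(\frac{S}{S} + S\right) = -2 + \left(1 + S\right) = -1 + S$)
$E{\left(q,F \right)} = \sqrt{F + q}$
$k{\left(X \right)} = X^{2}$ ($k{\left(X \right)} = X X = X^{2}$)
$L{\left(-60 \right)} - k{\left(E{\left(-14,11 \right)} \right)} = \left(-1 - 60\right) - \left(\sqrt{11 - 14}\right)^{2} = -61 - \left(\sqrt{-3}\right)^{2} = -61 - \left(i \sqrt{3}\right)^{2} = -61 - -3 = -61 + 3 = -58$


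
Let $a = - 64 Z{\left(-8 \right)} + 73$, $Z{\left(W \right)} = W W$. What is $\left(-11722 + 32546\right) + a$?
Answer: $16801$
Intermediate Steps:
$Z{\left(W \right)} = W^{2}$
$a = -4023$ ($a = - 64 \left(-8\right)^{2} + 73 = \left(-64\right) 64 + 73 = -4096 + 73 = -4023$)
$\left(-11722 + 32546\right) + a = \left(-11722 + 32546\right) - 4023 = 20824 - 4023 = 16801$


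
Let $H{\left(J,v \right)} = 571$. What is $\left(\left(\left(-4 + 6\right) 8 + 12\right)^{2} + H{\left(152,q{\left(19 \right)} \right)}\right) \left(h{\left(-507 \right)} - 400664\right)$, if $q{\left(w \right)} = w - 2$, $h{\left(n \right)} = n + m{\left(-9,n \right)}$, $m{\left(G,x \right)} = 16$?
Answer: $-543565025$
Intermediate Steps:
$h{\left(n \right)} = 16 + n$ ($h{\left(n \right)} = n + 16 = 16 + n$)
$q{\left(w \right)} = -2 + w$ ($q{\left(w \right)} = w - 2 = -2 + w$)
$\left(\left(\left(-4 + 6\right) 8 + 12\right)^{2} + H{\left(152,q{\left(19 \right)} \right)}\right) \left(h{\left(-507 \right)} - 400664\right) = \left(\left(\left(-4 + 6\right) 8 + 12\right)^{2} + 571\right) \left(\left(16 - 507\right) - 400664\right) = \left(\left(2 \cdot 8 + 12\right)^{2} + 571\right) \left(-491 - 400664\right) = \left(\left(16 + 12\right)^{2} + 571\right) \left(-401155\right) = \left(28^{2} + 571\right) \left(-401155\right) = \left(784 + 571\right) \left(-401155\right) = 1355 \left(-401155\right) = -543565025$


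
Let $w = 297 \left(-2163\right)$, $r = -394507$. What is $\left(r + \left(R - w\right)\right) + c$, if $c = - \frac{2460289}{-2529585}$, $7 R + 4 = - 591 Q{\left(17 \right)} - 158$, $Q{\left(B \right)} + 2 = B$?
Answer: $\frac{4366842337108}{17707095} \approx 2.4662 \cdot 10^{5}$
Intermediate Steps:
$Q{\left(B \right)} = -2 + B$
$R = - \frac{9027}{7}$ ($R = - \frac{4}{7} + \frac{- 591 \left(-2 + 17\right) - 158}{7} = - \frac{4}{7} + \frac{\left(-591\right) 15 - 158}{7} = - \frac{4}{7} + \frac{-8865 - 158}{7} = - \frac{4}{7} + \frac{1}{7} \left(-9023\right) = - \frac{4}{7} - 1289 = - \frac{9027}{7} \approx -1289.6$)
$w = -642411$
$c = \frac{2460289}{2529585}$ ($c = \left(-2460289\right) \left(- \frac{1}{2529585}\right) = \frac{2460289}{2529585} \approx 0.97261$)
$\left(r + \left(R - w\right)\right) + c = \left(-394507 - - \frac{4487850}{7}\right) + \frac{2460289}{2529585} = \left(-394507 + \left(- \frac{9027}{7} + 642411\right)\right) + \frac{2460289}{2529585} = \left(-394507 + \frac{4487850}{7}\right) + \frac{2460289}{2529585} = \frac{1726301}{7} + \frac{2460289}{2529585} = \frac{4366842337108}{17707095}$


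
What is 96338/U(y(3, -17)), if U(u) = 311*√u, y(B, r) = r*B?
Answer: -96338*I*√51/15861 ≈ -43.376*I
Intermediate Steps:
y(B, r) = B*r
96338/U(y(3, -17)) = 96338/((311*√(3*(-17)))) = 96338/((311*√(-51))) = 96338/((311*(I*√51))) = 96338/((311*I*√51)) = 96338*(-I*√51/15861) = -96338*I*√51/15861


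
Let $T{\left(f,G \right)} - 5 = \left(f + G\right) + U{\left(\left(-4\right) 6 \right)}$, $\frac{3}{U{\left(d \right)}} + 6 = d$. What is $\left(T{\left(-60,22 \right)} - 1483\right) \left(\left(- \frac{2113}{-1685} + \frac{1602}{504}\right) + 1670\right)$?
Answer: $- \frac{1197714891369}{471800} \approx -2.5386 \cdot 10^{6}$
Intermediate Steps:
$U{\left(d \right)} = \frac{3}{-6 + d}$
$T{\left(f,G \right)} = \frac{49}{10} + G + f$ ($T{\left(f,G \right)} = 5 + \left(\left(f + G\right) + \frac{3}{-6 - 24}\right) = 5 + \left(\left(G + f\right) + \frac{3}{-6 - 24}\right) = 5 + \left(\left(G + f\right) + \frac{3}{-30}\right) = 5 + \left(\left(G + f\right) + 3 \left(- \frac{1}{30}\right)\right) = 5 - \left(\frac{1}{10} - G - f\right) = 5 + \left(- \frac{1}{10} + G + f\right) = \frac{49}{10} + G + f$)
$\left(T{\left(-60,22 \right)} - 1483\right) \left(\left(- \frac{2113}{-1685} + \frac{1602}{504}\right) + 1670\right) = \left(\left(\frac{49}{10} + 22 - 60\right) - 1483\right) \left(\left(- \frac{2113}{-1685} + \frac{1602}{504}\right) + 1670\right) = \left(- \frac{331}{10} - 1483\right) \left(\left(\left(-2113\right) \left(- \frac{1}{1685}\right) + 1602 \cdot \frac{1}{504}\right) + 1670\right) = - \frac{15161 \left(\left(\frac{2113}{1685} + \frac{89}{28}\right) + 1670\right)}{10} = - \frac{15161 \left(\frac{209129}{47180} + 1670\right)}{10} = \left(- \frac{15161}{10}\right) \frac{78999729}{47180} = - \frac{1197714891369}{471800}$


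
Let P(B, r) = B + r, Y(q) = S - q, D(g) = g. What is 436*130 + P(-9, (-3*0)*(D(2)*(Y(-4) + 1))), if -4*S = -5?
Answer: 56671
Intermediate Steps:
S = 5/4 (S = -¼*(-5) = 5/4 ≈ 1.2500)
Y(q) = 5/4 - q
436*130 + P(-9, (-3*0)*(D(2)*(Y(-4) + 1))) = 436*130 + (-9 + (-3*0)*(2*((5/4 - 1*(-4)) + 1))) = 56680 + (-9 + 0*(2*((5/4 + 4) + 1))) = 56680 + (-9 + 0*(2*(21/4 + 1))) = 56680 + (-9 + 0*(2*(25/4))) = 56680 + (-9 + 0*(25/2)) = 56680 + (-9 + 0) = 56680 - 9 = 56671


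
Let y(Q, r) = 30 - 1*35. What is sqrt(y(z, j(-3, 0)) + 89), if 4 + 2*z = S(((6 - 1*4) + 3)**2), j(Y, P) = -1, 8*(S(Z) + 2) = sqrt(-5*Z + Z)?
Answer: 2*sqrt(21) ≈ 9.1651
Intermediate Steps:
S(Z) = -2 + sqrt(-Z)/4 (S(Z) = -2 + sqrt(-5*Z + Z)/8 = -2 + sqrt(-4*Z)/8 = -2 + (2*sqrt(-Z))/8 = -2 + sqrt(-Z)/4)
z = -3 + 5*I/8 (z = -2 + (-2 + sqrt(-((6 - 1*4) + 3)**2)/4)/2 = -2 + (-2 + sqrt(-((6 - 4) + 3)**2)/4)/2 = -2 + (-2 + sqrt(-(2 + 3)**2)/4)/2 = -2 + (-2 + sqrt(-1*5**2)/4)/2 = -2 + (-2 + sqrt(-1*25)/4)/2 = -2 + (-2 + sqrt(-25)/4)/2 = -2 + (-2 + (5*I)/4)/2 = -2 + (-2 + 5*I/4)/2 = -2 + (-1 + 5*I/8) = -3 + 5*I/8 ≈ -3.0 + 0.625*I)
y(Q, r) = -5 (y(Q, r) = 30 - 35 = -5)
sqrt(y(z, j(-3, 0)) + 89) = sqrt(-5 + 89) = sqrt(84) = 2*sqrt(21)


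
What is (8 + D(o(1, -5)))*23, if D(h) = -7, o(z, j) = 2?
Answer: 23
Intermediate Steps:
(8 + D(o(1, -5)))*23 = (8 - 7)*23 = 1*23 = 23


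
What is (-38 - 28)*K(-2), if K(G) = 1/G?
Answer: 33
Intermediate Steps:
(-38 - 28)*K(-2) = (-38 - 28)/(-2) = -66*(-1/2) = 33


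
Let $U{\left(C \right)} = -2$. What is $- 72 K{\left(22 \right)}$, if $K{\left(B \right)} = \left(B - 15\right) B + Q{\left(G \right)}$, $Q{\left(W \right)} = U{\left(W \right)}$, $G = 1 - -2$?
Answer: $-10944$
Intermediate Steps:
$G = 3$ ($G = 1 + 2 = 3$)
$Q{\left(W \right)} = -2$
$K{\left(B \right)} = -2 + B \left(-15 + B\right)$ ($K{\left(B \right)} = \left(B - 15\right) B - 2 = \left(-15 + B\right) B - 2 = B \left(-15 + B\right) - 2 = -2 + B \left(-15 + B\right)$)
$- 72 K{\left(22 \right)} = - 72 \left(-2 + 22^{2} - 330\right) = - 72 \left(-2 + 484 - 330\right) = \left(-72\right) 152 = -10944$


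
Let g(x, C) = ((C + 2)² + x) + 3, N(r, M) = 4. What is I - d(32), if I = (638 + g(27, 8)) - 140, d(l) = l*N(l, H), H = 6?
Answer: 500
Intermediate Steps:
g(x, C) = 3 + x + (2 + C)² (g(x, C) = ((2 + C)² + x) + 3 = (x + (2 + C)²) + 3 = 3 + x + (2 + C)²)
d(l) = 4*l (d(l) = l*4 = 4*l)
I = 628 (I = (638 + (3 + 27 + (2 + 8)²)) - 140 = (638 + (3 + 27 + 10²)) - 140 = (638 + (3 + 27 + 100)) - 140 = (638 + 130) - 140 = 768 - 140 = 628)
I - d(32) = 628 - 4*32 = 628 - 1*128 = 628 - 128 = 500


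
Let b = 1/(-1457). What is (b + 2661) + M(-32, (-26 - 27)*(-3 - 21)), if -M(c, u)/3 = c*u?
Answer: 181794260/1457 ≈ 1.2477e+5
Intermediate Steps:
b = -1/1457 ≈ -0.00068634
M(c, u) = -3*c*u
(b + 2661) + M(-32, (-26 - 27)*(-3 - 21)) = (-1/1457 + 2661) - 3*(-32)*(-26 - 27)*(-3 - 21) = 3877076/1457 - 3*(-32)*(-53*(-24)) = 3877076/1457 - 3*(-32)*1272 = 3877076/1457 + 122112 = 181794260/1457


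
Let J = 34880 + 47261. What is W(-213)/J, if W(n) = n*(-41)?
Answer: 8733/82141 ≈ 0.10632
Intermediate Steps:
W(n) = -41*n
J = 82141
W(-213)/J = -41*(-213)/82141 = 8733*(1/82141) = 8733/82141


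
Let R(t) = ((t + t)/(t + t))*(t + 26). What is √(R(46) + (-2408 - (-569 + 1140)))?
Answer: 3*I*√323 ≈ 53.917*I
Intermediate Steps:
R(t) = 26 + t (R(t) = ((2*t)/((2*t)))*(26 + t) = ((2*t)*(1/(2*t)))*(26 + t) = 1*(26 + t) = 26 + t)
√(R(46) + (-2408 - (-569 + 1140))) = √((26 + 46) + (-2408 - (-569 + 1140))) = √(72 + (-2408 - 1*571)) = √(72 + (-2408 - 571)) = √(72 - 2979) = √(-2907) = 3*I*√323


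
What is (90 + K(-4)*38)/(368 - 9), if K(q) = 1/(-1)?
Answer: 52/359 ≈ 0.14485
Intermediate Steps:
K(q) = -1 (K(q) = 1*(-1) = -1)
(90 + K(-4)*38)/(368 - 9) = (90 - 1*38)/(368 - 9) = (90 - 38)/359 = 52*(1/359) = 52/359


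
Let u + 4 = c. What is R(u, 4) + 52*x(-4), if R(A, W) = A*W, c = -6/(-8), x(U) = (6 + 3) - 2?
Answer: 351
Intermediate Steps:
x(U) = 7 (x(U) = 9 - 2 = 7)
c = ¾ (c = -6*(-⅛) = ¾ ≈ 0.75000)
u = -13/4 (u = -4 + ¾ = -13/4 ≈ -3.2500)
R(u, 4) + 52*x(-4) = -13/4*4 + 52*7 = -13 + 364 = 351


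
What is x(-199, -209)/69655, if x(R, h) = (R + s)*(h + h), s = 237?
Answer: -15884/69655 ≈ -0.22804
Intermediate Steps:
x(R, h) = 2*h*(237 + R) (x(R, h) = (R + 237)*(h + h) = (237 + R)*(2*h) = 2*h*(237 + R))
x(-199, -209)/69655 = (2*(-209)*(237 - 199))/69655 = (2*(-209)*38)*(1/69655) = -15884*1/69655 = -15884/69655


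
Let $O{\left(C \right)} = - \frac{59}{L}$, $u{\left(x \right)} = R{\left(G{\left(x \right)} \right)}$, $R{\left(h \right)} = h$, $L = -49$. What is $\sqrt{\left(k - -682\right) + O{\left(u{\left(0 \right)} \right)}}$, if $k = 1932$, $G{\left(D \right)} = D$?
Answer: $\frac{\sqrt{128145}}{7} \approx 51.139$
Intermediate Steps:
$u{\left(x \right)} = x$
$O{\left(C \right)} = \frac{59}{49}$ ($O{\left(C \right)} = - \frac{59}{-49} = \left(-59\right) \left(- \frac{1}{49}\right) = \frac{59}{49}$)
$\sqrt{\left(k - -682\right) + O{\left(u{\left(0 \right)} \right)}} = \sqrt{\left(1932 - -682\right) + \frac{59}{49}} = \sqrt{\left(1932 + 682\right) + \frac{59}{49}} = \sqrt{2614 + \frac{59}{49}} = \sqrt{\frac{128145}{49}} = \frac{\sqrt{128145}}{7}$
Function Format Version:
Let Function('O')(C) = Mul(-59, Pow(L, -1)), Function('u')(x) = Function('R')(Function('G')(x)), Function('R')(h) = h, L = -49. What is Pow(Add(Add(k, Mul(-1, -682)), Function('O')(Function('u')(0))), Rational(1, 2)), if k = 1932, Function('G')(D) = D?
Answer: Mul(Rational(1, 7), Pow(128145, Rational(1, 2))) ≈ 51.139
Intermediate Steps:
Function('u')(x) = x
Function('O')(C) = Rational(59, 49) (Function('O')(C) = Mul(-59, Pow(-49, -1)) = Mul(-59, Rational(-1, 49)) = Rational(59, 49))
Pow(Add(Add(k, Mul(-1, -682)), Function('O')(Function('u')(0))), Rational(1, 2)) = Pow(Add(Add(1932, Mul(-1, -682)), Rational(59, 49)), Rational(1, 2)) = Pow(Add(Add(1932, 682), Rational(59, 49)), Rational(1, 2)) = Pow(Add(2614, Rational(59, 49)), Rational(1, 2)) = Pow(Rational(128145, 49), Rational(1, 2)) = Mul(Rational(1, 7), Pow(128145, Rational(1, 2)))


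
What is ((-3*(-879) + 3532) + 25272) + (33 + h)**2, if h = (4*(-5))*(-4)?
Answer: 44210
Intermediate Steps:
h = 80 (h = -20*(-4) = 80)
((-3*(-879) + 3532) + 25272) + (33 + h)**2 = ((-3*(-879) + 3532) + 25272) + (33 + 80)**2 = ((2637 + 3532) + 25272) + 113**2 = (6169 + 25272) + 12769 = 31441 + 12769 = 44210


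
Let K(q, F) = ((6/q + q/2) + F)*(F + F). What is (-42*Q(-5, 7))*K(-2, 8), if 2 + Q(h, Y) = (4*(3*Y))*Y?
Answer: -1575168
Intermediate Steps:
Q(h, Y) = -2 + 12*Y² (Q(h, Y) = -2 + (4*(3*Y))*Y = -2 + (12*Y)*Y = -2 + 12*Y²)
K(q, F) = 2*F*(F + q/2 + 6/q) (K(q, F) = ((6/q + q*(½)) + F)*(2*F) = ((6/q + q/2) + F)*(2*F) = ((q/2 + 6/q) + F)*(2*F) = (F + q/2 + 6/q)*(2*F) = 2*F*(F + q/2 + 6/q))
(-42*Q(-5, 7))*K(-2, 8) = (-42*(-2 + 12*7²))*(8*(12 - 2*(-2 + 2*8))/(-2)) = (-42*(-2 + 12*49))*(8*(-½)*(12 - 2*(-2 + 16))) = (-42*(-2 + 588))*(8*(-½)*(12 - 2*14)) = (-42*586)*(8*(-½)*(12 - 28)) = -196896*(-1)*(-16)/2 = -24612*64 = -1575168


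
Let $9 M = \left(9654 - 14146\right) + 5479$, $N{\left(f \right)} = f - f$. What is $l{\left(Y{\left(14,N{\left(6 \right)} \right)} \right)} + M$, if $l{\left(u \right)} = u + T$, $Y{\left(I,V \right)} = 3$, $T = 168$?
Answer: $\frac{842}{3} \approx 280.67$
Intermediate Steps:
$N{\left(f \right)} = 0$
$l{\left(u \right)} = 168 + u$ ($l{\left(u \right)} = u + 168 = 168 + u$)
$M = \frac{329}{3}$ ($M = \frac{\left(9654 - 14146\right) + 5479}{9} = \frac{-4492 + 5479}{9} = \frac{1}{9} \cdot 987 = \frac{329}{3} \approx 109.67$)
$l{\left(Y{\left(14,N{\left(6 \right)} \right)} \right)} + M = \left(168 + 3\right) + \frac{329}{3} = 171 + \frac{329}{3} = \frac{842}{3}$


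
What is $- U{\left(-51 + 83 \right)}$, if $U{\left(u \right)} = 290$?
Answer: $-290$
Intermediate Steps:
$- U{\left(-51 + 83 \right)} = \left(-1\right) 290 = -290$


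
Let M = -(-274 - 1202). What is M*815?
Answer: 1202940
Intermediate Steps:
M = 1476 (M = -1*(-1476) = 1476)
M*815 = 1476*815 = 1202940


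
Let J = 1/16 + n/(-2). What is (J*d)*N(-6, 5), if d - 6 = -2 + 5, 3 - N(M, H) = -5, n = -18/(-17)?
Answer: -1143/34 ≈ -33.618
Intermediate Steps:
n = 18/17 (n = -18*(-1/17) = 18/17 ≈ 1.0588)
N(M, H) = 8 (N(M, H) = 3 - 1*(-5) = 3 + 5 = 8)
d = 9 (d = 6 + (-2 + 5) = 6 + 3 = 9)
J = -127/272 (J = 1/16 + (18/17)/(-2) = 1*(1/16) + (18/17)*(-½) = 1/16 - 9/17 = -127/272 ≈ -0.46691)
(J*d)*N(-6, 5) = -127/272*9*8 = -1143/272*8 = -1143/34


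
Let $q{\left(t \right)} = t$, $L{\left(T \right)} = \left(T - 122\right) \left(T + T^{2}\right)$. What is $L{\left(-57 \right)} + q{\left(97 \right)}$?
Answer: $-571271$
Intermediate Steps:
$L{\left(T \right)} = \left(-122 + T\right) \left(T + T^{2}\right)$
$L{\left(-57 \right)} + q{\left(97 \right)} = - 57 \left(-122 + \left(-57\right)^{2} - -6897\right) + 97 = - 57 \left(-122 + 3249 + 6897\right) + 97 = \left(-57\right) 10024 + 97 = -571368 + 97 = -571271$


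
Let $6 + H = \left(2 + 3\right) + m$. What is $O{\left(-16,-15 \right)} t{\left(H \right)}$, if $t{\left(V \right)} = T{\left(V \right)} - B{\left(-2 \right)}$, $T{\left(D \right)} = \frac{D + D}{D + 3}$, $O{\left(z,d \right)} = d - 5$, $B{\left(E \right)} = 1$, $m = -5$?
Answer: $-60$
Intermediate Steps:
$O{\left(z,d \right)} = -5 + d$
$T{\left(D \right)} = \frac{2 D}{3 + D}$
$H = -6$ ($H = -6 + \left(\left(2 + 3\right) - 5\right) = -6 + \left(5 - 5\right) = -6 + 0 = -6$)
$t{\left(V \right)} = -1 + \frac{2 V}{3 + V}$ ($t{\left(V \right)} = \frac{2 V}{3 + V} - 1 = -1 + \frac{2 V}{3 + V}$)
$O{\left(-16,-15 \right)} t{\left(H \right)} = \left(-5 - 15\right) \frac{-3 - 6}{3 - 6} = - 20 \frac{1}{-3} \left(-9\right) = - 20 \left(\left(- \frac{1}{3}\right) \left(-9\right)\right) = \left(-20\right) 3 = -60$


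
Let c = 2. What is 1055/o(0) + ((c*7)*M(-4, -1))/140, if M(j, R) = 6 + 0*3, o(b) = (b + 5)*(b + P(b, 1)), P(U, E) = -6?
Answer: -1037/30 ≈ -34.567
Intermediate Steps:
o(b) = (-6 + b)*(5 + b) (o(b) = (b + 5)*(b - 6) = (5 + b)*(-6 + b) = (-6 + b)*(5 + b))
M(j, R) = 6 (M(j, R) = 6 + 0 = 6)
1055/o(0) + ((c*7)*M(-4, -1))/140 = 1055/(-30 + 0² - 1*0) + ((2*7)*6)/140 = 1055/(-30 + 0 + 0) + (14*6)*(1/140) = 1055/(-30) + 84*(1/140) = 1055*(-1/30) + ⅗ = -211/6 + ⅗ = -1037/30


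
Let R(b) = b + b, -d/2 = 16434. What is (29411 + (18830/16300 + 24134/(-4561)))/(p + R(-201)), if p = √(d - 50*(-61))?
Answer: -43943277405273/711556729730 - 218623270673*I*√29818/1423113459460 ≈ -61.757 - 26.527*I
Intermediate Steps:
d = -32868 (d = -2*16434 = -32868)
p = I*√29818 (p = √(-32868 - 50*(-61)) = √(-32868 + 3050) = √(-29818) = I*√29818 ≈ 172.68*I)
R(b) = 2*b
(29411 + (18830/16300 + 24134/(-4561)))/(p + R(-201)) = (29411 + (18830/16300 + 24134/(-4561)))/(I*√29818 + 2*(-201)) = (29411 + (18830*(1/16300) + 24134*(-1/4561)))/(I*√29818 - 402) = (29411 + (1883/1630 - 24134/4561))/(-402 + I*√29818) = (29411 - 30750057/7434430)/(-402 + I*√29818) = 218623270673/(7434430*(-402 + I*√29818))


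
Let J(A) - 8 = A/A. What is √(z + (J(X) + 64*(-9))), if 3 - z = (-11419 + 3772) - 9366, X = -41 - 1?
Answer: √16449 ≈ 128.25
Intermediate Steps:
X = -42
J(A) = 9 (J(A) = 8 + A/A = 8 + 1 = 9)
z = 17016 (z = 3 - ((-11419 + 3772) - 9366) = 3 - (-7647 - 9366) = 3 - 1*(-17013) = 3 + 17013 = 17016)
√(z + (J(X) + 64*(-9))) = √(17016 + (9 + 64*(-9))) = √(17016 + (9 - 576)) = √(17016 - 567) = √16449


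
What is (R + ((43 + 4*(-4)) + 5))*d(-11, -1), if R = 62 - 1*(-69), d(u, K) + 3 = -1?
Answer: -652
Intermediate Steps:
d(u, K) = -4 (d(u, K) = -3 - 1 = -4)
R = 131 (R = 62 + 69 = 131)
(R + ((43 + 4*(-4)) + 5))*d(-11, -1) = (131 + ((43 + 4*(-4)) + 5))*(-4) = (131 + ((43 - 16) + 5))*(-4) = (131 + (27 + 5))*(-4) = (131 + 32)*(-4) = 163*(-4) = -652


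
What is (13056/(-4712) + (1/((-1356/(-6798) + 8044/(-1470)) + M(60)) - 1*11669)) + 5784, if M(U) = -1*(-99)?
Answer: -270675559930618/45972586181 ≈ -5887.8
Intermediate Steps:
M(U) = 99
(13056/(-4712) + (1/((-1356/(-6798) + 8044/(-1470)) + M(60)) - 1*11669)) + 5784 = (13056/(-4712) + (1/((-1356/(-6798) + 8044/(-1470)) + 99) - 1*11669)) + 5784 = (13056*(-1/4712) + (1/((-1356*(-1/6798) + 8044*(-1/1470)) + 99) - 11669)) + 5784 = (-1632/589 + (1/((226/1133 - 4022/735) + 99) - 11669)) + 5784 = (-1632/589 + (1/(-4390816/832755 + 99) - 11669)) + 5784 = (-1632/589 + (1/(78051929/832755) - 11669)) + 5784 = (-1632/589 + (832755/78051929 - 11669)) + 5784 = (-1632/589 - 910787126746/78051929) + 5784 = -536580998401522/45972586181 + 5784 = -270675559930618/45972586181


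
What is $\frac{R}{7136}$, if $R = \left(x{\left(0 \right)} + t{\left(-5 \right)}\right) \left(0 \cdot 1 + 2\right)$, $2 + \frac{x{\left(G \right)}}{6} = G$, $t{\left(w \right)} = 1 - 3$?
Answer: $- \frac{7}{1784} \approx -0.0039238$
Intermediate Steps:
$t{\left(w \right)} = -2$ ($t{\left(w \right)} = 1 - 3 = -2$)
$x{\left(G \right)} = -12 + 6 G$
$R = -28$ ($R = \left(\left(-12 + 6 \cdot 0\right) - 2\right) \left(0 \cdot 1 + 2\right) = \left(\left(-12 + 0\right) - 2\right) \left(0 + 2\right) = \left(-12 - 2\right) 2 = \left(-14\right) 2 = -28$)
$\frac{R}{7136} = - \frac{28}{7136} = \left(-28\right) \frac{1}{7136} = - \frac{7}{1784}$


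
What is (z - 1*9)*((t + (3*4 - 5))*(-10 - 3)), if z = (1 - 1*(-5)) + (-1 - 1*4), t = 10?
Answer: 1768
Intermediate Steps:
z = 1 (z = (1 + 5) + (-1 - 4) = 6 - 5 = 1)
(z - 1*9)*((t + (3*4 - 5))*(-10 - 3)) = (1 - 1*9)*((10 + (3*4 - 5))*(-10 - 3)) = (1 - 9)*((10 + (12 - 5))*(-13)) = -8*(10 + 7)*(-13) = -136*(-13) = -8*(-221) = 1768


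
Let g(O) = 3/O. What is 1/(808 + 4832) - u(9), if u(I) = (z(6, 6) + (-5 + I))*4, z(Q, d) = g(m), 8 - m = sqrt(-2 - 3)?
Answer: -2255977/129720 - 4*I*sqrt(5)/23 ≈ -17.391 - 0.38888*I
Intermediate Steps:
m = 8 - I*sqrt(5) (m = 8 - sqrt(-2 - 3) = 8 - sqrt(-5) = 8 - I*sqrt(5) ≈ 8.0 - 2.2361*I)
z(Q, d) = 3/(8 - I*sqrt(5))
u(I) = -428/23 + 4*I + 4*I*sqrt(5)/23 (u(I) = ((8/23 + I*sqrt(5)/23) + (-5 + I))*4 = (-107/23 + I + I*sqrt(5)/23)*4 = -428/23 + 4*I + 4*I*sqrt(5)/23)
1/(808 + 4832) - u(9) = 1/(808 + 4832) - (-428/23 + 4*9 + 4*I*sqrt(5)/23) = 1/5640 - (-428/23 + 36 + 4*I*sqrt(5)/23) = 1/5640 - (400/23 + 4*I*sqrt(5)/23) = 1/5640 + (-400/23 - 4*I*sqrt(5)/23) = -2255977/129720 - 4*I*sqrt(5)/23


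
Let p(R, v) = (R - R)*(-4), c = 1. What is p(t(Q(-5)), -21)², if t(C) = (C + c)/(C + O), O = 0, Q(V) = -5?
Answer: 0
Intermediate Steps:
t(C) = (1 + C)/C (t(C) = (C + 1)/(C + 0) = (1 + C)/C)
p(R, v) = 0 (p(R, v) = 0*(-4) = 0)
p(t(Q(-5)), -21)² = 0² = 0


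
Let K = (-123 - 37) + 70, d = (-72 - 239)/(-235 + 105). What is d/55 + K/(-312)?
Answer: 4747/14300 ≈ 0.33196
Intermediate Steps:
d = 311/130 (d = -311/(-130) = -311*(-1/130) = 311/130 ≈ 2.3923)
K = -90 (K = -160 + 70 = -90)
d/55 + K/(-312) = (311/130)/55 - 90/(-312) = (311/130)*(1/55) - 90*(-1/312) = 311/7150 + 15/52 = 4747/14300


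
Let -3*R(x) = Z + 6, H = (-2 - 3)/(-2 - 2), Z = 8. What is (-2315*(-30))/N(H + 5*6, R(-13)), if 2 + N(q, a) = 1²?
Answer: -69450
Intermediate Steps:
H = 5/4 (H = -5/(-4) = -5*(-¼) = 5/4 ≈ 1.2500)
R(x) = -14/3 (R(x) = -(8 + 6)/3 = -⅓*14 = -14/3)
N(q, a) = -1 (N(q, a) = -2 + 1² = -2 + 1 = -1)
(-2315*(-30))/N(H + 5*6, R(-13)) = -2315*(-30)/(-1) = 69450*(-1) = -69450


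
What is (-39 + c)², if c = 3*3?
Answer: 900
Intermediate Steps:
c = 9
(-39 + c)² = (-39 + 9)² = (-30)² = 900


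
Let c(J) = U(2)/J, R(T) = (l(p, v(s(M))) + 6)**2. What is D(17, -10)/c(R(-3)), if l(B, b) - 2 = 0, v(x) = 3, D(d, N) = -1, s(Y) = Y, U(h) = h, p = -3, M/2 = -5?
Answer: -32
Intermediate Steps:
M = -10 (M = 2*(-5) = -10)
l(B, b) = 2 (l(B, b) = 2 + 0 = 2)
R(T) = 64 (R(T) = (2 + 6)**2 = 8**2 = 64)
c(J) = 2/J
D(17, -10)/c(R(-3)) = -1/(2/64) = -1/(2*(1/64)) = -1/1/32 = -1*32 = -32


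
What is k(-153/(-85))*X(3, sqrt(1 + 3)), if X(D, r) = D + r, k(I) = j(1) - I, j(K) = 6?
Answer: 21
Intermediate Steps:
k(I) = 6 - I
k(-153/(-85))*X(3, sqrt(1 + 3)) = (6 - (-153)/(-85))*(3 + sqrt(1 + 3)) = (6 - (-153)*(-1)/85)*(3 + sqrt(4)) = (6 - 1*9/5)*(3 + 2) = (6 - 9/5)*5 = (21/5)*5 = 21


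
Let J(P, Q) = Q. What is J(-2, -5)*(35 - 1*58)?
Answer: 115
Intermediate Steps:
J(-2, -5)*(35 - 1*58) = -5*(35 - 1*58) = -5*(35 - 58) = -5*(-23) = 115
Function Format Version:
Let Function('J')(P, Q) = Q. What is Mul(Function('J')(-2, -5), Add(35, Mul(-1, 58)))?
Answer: 115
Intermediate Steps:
Mul(Function('J')(-2, -5), Add(35, Mul(-1, 58))) = Mul(-5, Add(35, Mul(-1, 58))) = Mul(-5, Add(35, -58)) = Mul(-5, -23) = 115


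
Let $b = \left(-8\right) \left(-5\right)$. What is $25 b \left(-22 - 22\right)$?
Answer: $-44000$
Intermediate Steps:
$b = 40$
$25 b \left(-22 - 22\right) = 25 \cdot 40 \left(-22 - 22\right) = 1000 \left(-44\right) = -44000$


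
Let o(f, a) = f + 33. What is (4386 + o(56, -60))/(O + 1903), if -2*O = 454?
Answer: 4475/1676 ≈ 2.6700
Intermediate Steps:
O = -227 (O = -½*454 = -227)
o(f, a) = 33 + f
(4386 + o(56, -60))/(O + 1903) = (4386 + (33 + 56))/(-227 + 1903) = (4386 + 89)/1676 = 4475*(1/1676) = 4475/1676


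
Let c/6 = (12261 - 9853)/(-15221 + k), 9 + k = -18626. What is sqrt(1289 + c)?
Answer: sqrt(2726621)/46 ≈ 35.897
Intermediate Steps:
k = -18635 (k = -9 - 18626 = -18635)
c = -903/2116 (c = 6*((12261 - 9853)/(-15221 - 18635)) = 6*(2408/(-33856)) = 6*(2408*(-1/33856)) = 6*(-301/4232) = -903/2116 ≈ -0.42675)
sqrt(1289 + c) = sqrt(1289 - 903/2116) = sqrt(2726621/2116) = sqrt(2726621)/46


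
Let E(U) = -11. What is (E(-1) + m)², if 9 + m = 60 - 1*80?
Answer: 1600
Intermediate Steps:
m = -29 (m = -9 + (60 - 1*80) = -9 + (60 - 80) = -9 - 20 = -29)
(E(-1) + m)² = (-11 - 29)² = (-40)² = 1600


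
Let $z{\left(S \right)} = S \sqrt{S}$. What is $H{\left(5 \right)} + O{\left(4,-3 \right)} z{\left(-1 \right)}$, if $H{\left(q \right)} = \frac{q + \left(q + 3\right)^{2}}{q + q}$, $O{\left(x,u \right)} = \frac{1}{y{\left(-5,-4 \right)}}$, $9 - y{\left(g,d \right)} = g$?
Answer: $\frac{69}{10} - \frac{i}{14} \approx 6.9 - 0.071429 i$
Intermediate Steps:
$y{\left(g,d \right)} = 9 - g$
$z{\left(S \right)} = S^{\frac{3}{2}}$
$O{\left(x,u \right)} = \frac{1}{14}$ ($O{\left(x,u \right)} = \frac{1}{9 - -5} = \frac{1}{9 + 5} = \frac{1}{14}$)
$H{\left(q \right)} = \frac{q + \left(3 + q\right)^{2}}{2 q}$
$H{\left(5 \right)} + O{\left(4,-3 \right)} z{\left(-1 \right)} = \frac{5 + \left(3 + 5\right)^{2}}{2 \cdot 5} + \frac{\left(-1\right)^{\frac{3}{2}}}{14} = \frac{1}{2} \cdot \frac{1}{5} \left(5 + 8^{2}\right) + \frac{\left(-1\right) i}{14} = \frac{1}{2} \cdot \frac{1}{5} \left(5 + 64\right) - \frac{i}{14} = \frac{1}{2} \cdot \frac{1}{5} \cdot 69 - \frac{i}{14} = \frac{69}{10} - \frac{i}{14}$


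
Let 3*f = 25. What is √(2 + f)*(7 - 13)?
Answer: -2*√93 ≈ -19.287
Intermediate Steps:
f = 25/3 (f = (⅓)*25 = 25/3 ≈ 8.3333)
√(2 + f)*(7 - 13) = √(2 + 25/3)*(7 - 13) = √(31/3)*(-6) = (√93/3)*(-6) = -2*√93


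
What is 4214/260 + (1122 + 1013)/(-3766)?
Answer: 273479/17485 ≈ 15.641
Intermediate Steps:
4214/260 + (1122 + 1013)/(-3766) = 4214*(1/260) + 2135*(-1/3766) = 2107/130 - 305/538 = 273479/17485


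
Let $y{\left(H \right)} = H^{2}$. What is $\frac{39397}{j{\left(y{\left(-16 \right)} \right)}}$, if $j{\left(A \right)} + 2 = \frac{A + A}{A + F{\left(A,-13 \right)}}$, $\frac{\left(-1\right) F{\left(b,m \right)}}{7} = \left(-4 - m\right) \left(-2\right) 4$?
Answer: $- \frac{3742715}{126} \approx -29704.0$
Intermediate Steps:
$F{\left(b,m \right)} = -224 - 56 m$ ($F{\left(b,m \right)} = - 7 \left(-4 - m\right) \left(-2\right) 4 = - 7 \left(8 + 2 m\right) 4 = - 7 \left(32 + 8 m\right) = -224 - 56 m$)
$j{\left(A \right)} = -2 + \frac{2 A}{504 + A}$ ($j{\left(A \right)} = -2 + \frac{A + A}{A - -504} = -2 + \frac{2 A}{A + \left(-224 + 728\right)} = -2 + \frac{2 A}{A + 504} = -2 + \frac{2 A}{504 + A}$)
$\frac{39397}{j{\left(y{\left(-16 \right)} \right)}} = \frac{39397}{\left(-1008\right) \frac{1}{504 + \left(-16\right)^{2}}} = \frac{39397}{\left(-1008\right) \frac{1}{504 + 256}} = \frac{39397}{\left(-1008\right) \frac{1}{760}} = \frac{39397}{- \frac{126}{95}} = 39397 \left(- \frac{95}{126}\right) = - \frac{3742715}{126}$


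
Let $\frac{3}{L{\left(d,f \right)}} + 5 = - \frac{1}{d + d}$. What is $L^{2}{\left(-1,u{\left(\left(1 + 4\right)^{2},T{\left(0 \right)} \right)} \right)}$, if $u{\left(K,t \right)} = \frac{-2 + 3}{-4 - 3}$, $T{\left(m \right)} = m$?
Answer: $\frac{4}{9} \approx 0.44444$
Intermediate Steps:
$u{\left(K,t \right)} = - \frac{1}{7}$ ($u{\left(K,t \right)} = 1 \frac{1}{-7} = 1 \left(- \frac{1}{7}\right) = - \frac{1}{7}$)
$L{\left(d,f \right)} = \frac{3}{-5 - \frac{1}{2 d}}$ ($L{\left(d,f \right)} = \frac{3}{-5 - \frac{1}{d + d}} = \frac{3}{-5 - \frac{1}{2 d}}$)
$L^{2}{\left(-1,u{\left(\left(1 + 4\right)^{2},T{\left(0 \right)} \right)} \right)} = \left(\left(-6\right) \left(-1\right) \frac{1}{1 + 10 \left(-1\right)}\right)^{2} = \left(\left(-6\right) \left(-1\right) \frac{1}{1 - 10}\right)^{2} = \left(\left(-6\right) \left(-1\right) \frac{1}{-9}\right)^{2} = \left(\left(-6\right) \left(-1\right) \left(- \frac{1}{9}\right)\right)^{2} = \left(- \frac{2}{3}\right)^{2} = \frac{4}{9}$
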